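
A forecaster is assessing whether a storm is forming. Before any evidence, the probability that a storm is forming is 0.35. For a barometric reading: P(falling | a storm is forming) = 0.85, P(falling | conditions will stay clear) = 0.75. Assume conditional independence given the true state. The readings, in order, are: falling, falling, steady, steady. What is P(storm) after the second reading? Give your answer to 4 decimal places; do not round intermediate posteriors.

After 'falling': P(storm) = 0.85·0.3500 / (0.85·0.3500 + 0.75·0.6500) ≈ 0.3790
After 'falling': P(storm) = 0.85·0.3790 / (0.85·0.3790 + 0.75·0.6210) ≈ 0.4089

0.4089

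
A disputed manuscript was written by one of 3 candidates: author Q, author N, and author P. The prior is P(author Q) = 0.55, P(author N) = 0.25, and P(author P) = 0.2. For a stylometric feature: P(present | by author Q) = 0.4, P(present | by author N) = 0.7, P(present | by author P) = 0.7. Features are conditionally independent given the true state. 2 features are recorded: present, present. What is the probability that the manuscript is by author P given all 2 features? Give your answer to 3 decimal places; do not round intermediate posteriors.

0.318

Apply Bayes' rule sequentially, carrying P(author P) forward.
After 'present': normaliser = 0.4·0.5500 + 0.7·0.2500 + 0.7·0.2000; P(author Q) ≈ 0.4112, P(author N) ≈ 0.3271, P(author P) ≈ 0.2617
After 'present': normaliser = 0.4·0.4112 + 0.7·0.3271 + 0.7·0.2617; P(author Q) ≈ 0.2853, P(author N) ≈ 0.3971, P(author P) ≈ 0.3177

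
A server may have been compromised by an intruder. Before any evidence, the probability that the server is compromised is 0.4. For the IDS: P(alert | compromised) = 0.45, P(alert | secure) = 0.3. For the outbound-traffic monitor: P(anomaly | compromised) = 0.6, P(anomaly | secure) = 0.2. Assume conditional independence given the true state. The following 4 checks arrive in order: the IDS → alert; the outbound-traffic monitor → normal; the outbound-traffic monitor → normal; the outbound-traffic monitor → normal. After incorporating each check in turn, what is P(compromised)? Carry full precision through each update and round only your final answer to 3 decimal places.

0.111

After the IDS='alert': P(compromised) = 0.45·0.4000 / (0.45·0.4000 + 0.3·0.6000) ≈ 0.5000
After the outbound-traffic monitor='normal': P(compromised) = 0.4·0.5000 / (0.4·0.5000 + 0.8·0.5000) ≈ 0.3333
After the outbound-traffic monitor='normal': P(compromised) = 0.4·0.3333 / (0.4·0.3333 + 0.8·0.6667) ≈ 0.2000
After the outbound-traffic monitor='normal': P(compromised) = 0.4·0.2000 / (0.4·0.2000 + 0.8·0.8000) ≈ 0.1111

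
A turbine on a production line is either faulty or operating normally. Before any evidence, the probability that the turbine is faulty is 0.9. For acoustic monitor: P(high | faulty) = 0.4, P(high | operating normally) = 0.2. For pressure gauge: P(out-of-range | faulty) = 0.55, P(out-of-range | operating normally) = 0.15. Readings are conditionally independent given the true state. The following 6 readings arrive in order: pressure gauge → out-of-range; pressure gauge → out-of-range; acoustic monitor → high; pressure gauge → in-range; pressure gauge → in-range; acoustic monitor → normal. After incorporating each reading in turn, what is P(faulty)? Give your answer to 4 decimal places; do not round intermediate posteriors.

After pressure gauge='out-of-range': P(faulty) = 0.55·0.9000 / (0.55·0.9000 + 0.15·0.1000) ≈ 0.9706
After pressure gauge='out-of-range': P(faulty) = 0.55·0.9706 / (0.55·0.9706 + 0.15·0.0294) ≈ 0.9918
After acoustic monitor='high': P(faulty) = 0.4·0.9918 / (0.4·0.9918 + 0.2·0.0082) ≈ 0.9959
After pressure gauge='in-range': P(faulty) = 0.45·0.9959 / (0.45·0.9959 + 0.85·0.0041) ≈ 0.9923
After pressure gauge='in-range': P(faulty) = 0.45·0.9923 / (0.45·0.9923 + 0.85·0.0077) ≈ 0.9855
After acoustic monitor='normal': P(faulty) = 0.6·0.9855 / (0.6·0.9855 + 0.8·0.0145) ≈ 0.9807

0.9807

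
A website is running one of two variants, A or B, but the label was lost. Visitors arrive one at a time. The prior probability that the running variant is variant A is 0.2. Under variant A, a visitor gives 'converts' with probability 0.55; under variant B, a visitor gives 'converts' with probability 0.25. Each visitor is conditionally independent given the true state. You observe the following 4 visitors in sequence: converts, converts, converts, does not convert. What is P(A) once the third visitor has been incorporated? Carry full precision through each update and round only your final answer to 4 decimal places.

Each posterior becomes the prior for the next update.
After 'converts': P(A) = 0.55·0.2000 / (0.55·0.2000 + 0.25·0.8000) ≈ 0.3548
After 'converts': P(A) = 0.55·0.3548 / (0.55·0.3548 + 0.25·0.6452) ≈ 0.5475
After 'converts': P(A) = 0.55·0.5475 / (0.55·0.5475 + 0.25·0.4525) ≈ 0.7269

0.7269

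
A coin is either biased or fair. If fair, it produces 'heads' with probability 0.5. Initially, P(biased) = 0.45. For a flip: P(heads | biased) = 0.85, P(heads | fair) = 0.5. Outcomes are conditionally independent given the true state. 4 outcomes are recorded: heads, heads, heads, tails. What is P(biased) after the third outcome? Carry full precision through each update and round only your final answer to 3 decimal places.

Each posterior becomes the prior for the next update.
After 'heads': P(biased) = 0.85·0.4500 / (0.85·0.4500 + 0.5·0.5500) ≈ 0.5817
After 'heads': P(biased) = 0.85·0.5817 / (0.85·0.5817 + 0.5·0.4183) ≈ 0.7028
After 'heads': P(biased) = 0.85·0.7028 / (0.85·0.7028 + 0.5·0.2972) ≈ 0.8008

0.801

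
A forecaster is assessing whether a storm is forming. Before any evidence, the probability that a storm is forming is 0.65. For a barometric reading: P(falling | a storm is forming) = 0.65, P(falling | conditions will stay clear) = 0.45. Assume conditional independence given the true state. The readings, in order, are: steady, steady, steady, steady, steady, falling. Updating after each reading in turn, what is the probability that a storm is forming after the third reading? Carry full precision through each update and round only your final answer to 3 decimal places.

Each posterior becomes the prior for the next update.
After 'steady': P(storm) = 0.35·0.6500 / (0.35·0.6500 + 0.55·0.3500) ≈ 0.5417
After 'steady': P(storm) = 0.35·0.5417 / (0.35·0.5417 + 0.55·0.4583) ≈ 0.4292
After 'steady': P(storm) = 0.35·0.4292 / (0.35·0.4292 + 0.55·0.5708) ≈ 0.3237

0.324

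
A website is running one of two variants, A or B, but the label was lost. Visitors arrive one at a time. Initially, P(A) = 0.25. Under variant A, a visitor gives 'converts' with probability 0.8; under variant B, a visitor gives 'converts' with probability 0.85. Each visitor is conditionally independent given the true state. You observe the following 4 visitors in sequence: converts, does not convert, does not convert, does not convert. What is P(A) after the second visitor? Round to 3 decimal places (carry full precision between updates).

0.295

Each posterior becomes the prior for the next update.
After 'converts': P(A) = 0.8·0.2500 / (0.8·0.2500 + 0.85·0.7500) ≈ 0.2388
After 'does not convert': P(A) = 0.2·0.2388 / (0.2·0.2388 + 0.15·0.7612) ≈ 0.2949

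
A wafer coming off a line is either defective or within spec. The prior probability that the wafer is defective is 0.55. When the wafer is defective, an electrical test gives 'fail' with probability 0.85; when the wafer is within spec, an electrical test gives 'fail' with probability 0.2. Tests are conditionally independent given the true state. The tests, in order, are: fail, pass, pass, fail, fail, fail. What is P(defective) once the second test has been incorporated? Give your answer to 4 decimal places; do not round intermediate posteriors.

After 'fail': P(defective) = 0.85·0.5500 / (0.85·0.5500 + 0.2·0.4500) ≈ 0.8386
After 'pass': P(defective) = 0.15·0.8386 / (0.15·0.8386 + 0.8·0.1614) ≈ 0.4934

0.4934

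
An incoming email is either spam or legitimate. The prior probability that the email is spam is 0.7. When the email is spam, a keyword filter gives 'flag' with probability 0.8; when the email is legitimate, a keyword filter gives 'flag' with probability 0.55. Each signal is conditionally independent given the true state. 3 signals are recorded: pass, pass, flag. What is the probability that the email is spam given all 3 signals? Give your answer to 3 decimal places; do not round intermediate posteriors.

0.401

Apply Bayes' rule sequentially, carrying P(spam) forward.
After 'pass': P(spam) = 0.2·0.7000 / (0.2·0.7000 + 0.45·0.3000) ≈ 0.5091
After 'pass': P(spam) = 0.2·0.5091 / (0.2·0.5091 + 0.45·0.4909) ≈ 0.3155
After 'flag': P(spam) = 0.8·0.3155 / (0.8·0.3155 + 0.55·0.6845) ≈ 0.4013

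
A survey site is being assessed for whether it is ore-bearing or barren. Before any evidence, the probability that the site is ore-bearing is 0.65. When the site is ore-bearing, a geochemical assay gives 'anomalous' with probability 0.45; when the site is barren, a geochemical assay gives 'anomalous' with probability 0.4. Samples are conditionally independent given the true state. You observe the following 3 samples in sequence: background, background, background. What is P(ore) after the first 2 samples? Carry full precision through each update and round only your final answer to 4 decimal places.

0.6095

After 'background': P(ore) = 0.55·0.6500 / (0.55·0.6500 + 0.6·0.3500) ≈ 0.6300
After 'background': P(ore) = 0.55·0.6300 / (0.55·0.6300 + 0.6·0.3700) ≈ 0.6095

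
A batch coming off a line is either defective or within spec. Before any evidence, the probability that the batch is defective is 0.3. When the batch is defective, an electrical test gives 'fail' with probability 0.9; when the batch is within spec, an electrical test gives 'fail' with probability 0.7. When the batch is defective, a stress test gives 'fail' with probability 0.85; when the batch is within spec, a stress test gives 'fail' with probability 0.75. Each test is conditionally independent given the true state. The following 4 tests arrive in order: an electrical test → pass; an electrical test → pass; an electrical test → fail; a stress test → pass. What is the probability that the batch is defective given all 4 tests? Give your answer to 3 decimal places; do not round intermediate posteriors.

0.035

After an electrical test='pass': P(defective) = 0.1·0.3000 / (0.1·0.3000 + 0.3·0.7000) ≈ 0.1250
After an electrical test='pass': P(defective) = 0.1·0.1250 / (0.1·0.1250 + 0.3·0.8750) ≈ 0.0455
After an electrical test='fail': P(defective) = 0.9·0.0455 / (0.9·0.0455 + 0.7·0.9545) ≈ 0.0577
After a stress test='pass': P(defective) = 0.15·0.0577 / (0.15·0.0577 + 0.25·0.9423) ≈ 0.0354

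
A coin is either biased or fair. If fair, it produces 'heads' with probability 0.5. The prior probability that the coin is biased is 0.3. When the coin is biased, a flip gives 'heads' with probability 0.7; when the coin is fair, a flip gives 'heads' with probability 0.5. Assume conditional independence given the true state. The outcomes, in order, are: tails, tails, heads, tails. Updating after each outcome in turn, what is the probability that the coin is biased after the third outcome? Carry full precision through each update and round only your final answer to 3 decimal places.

After 'tails': P(biased) = 0.3·0.3000 / (0.3·0.3000 + 0.5·0.7000) ≈ 0.2045
After 'tails': P(biased) = 0.3·0.2045 / (0.3·0.2045 + 0.5·0.7955) ≈ 0.1337
After 'heads': P(biased) = 0.7·0.1337 / (0.7·0.1337 + 0.5·0.8663) ≈ 0.1776

0.178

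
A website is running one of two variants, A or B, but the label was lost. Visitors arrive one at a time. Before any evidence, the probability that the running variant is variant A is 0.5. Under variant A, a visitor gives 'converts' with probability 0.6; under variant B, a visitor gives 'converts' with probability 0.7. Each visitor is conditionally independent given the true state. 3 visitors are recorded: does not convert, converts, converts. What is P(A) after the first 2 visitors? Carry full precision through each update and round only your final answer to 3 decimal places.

After 'does not convert': P(A) = 0.4·0.5000 / (0.4·0.5000 + 0.3·0.5000) ≈ 0.5714
After 'converts': P(A) = 0.6·0.5714 / (0.6·0.5714 + 0.7·0.4286) ≈ 0.5333

0.533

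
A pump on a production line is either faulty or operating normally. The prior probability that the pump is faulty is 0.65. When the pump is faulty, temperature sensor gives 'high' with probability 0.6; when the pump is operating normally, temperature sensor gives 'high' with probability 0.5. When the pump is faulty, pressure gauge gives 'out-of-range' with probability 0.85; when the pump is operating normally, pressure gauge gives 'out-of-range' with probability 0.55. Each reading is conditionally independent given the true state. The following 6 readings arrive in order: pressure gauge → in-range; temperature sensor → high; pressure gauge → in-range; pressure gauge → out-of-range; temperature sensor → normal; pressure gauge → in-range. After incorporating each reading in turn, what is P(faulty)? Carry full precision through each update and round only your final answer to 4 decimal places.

After pressure gauge='in-range': P(faulty) = 0.15·0.6500 / (0.15·0.6500 + 0.45·0.3500) ≈ 0.3824
After temperature sensor='high': P(faulty) = 0.6·0.3824 / (0.6·0.3824 + 0.5·0.6176) ≈ 0.4262
After pressure gauge='in-range': P(faulty) = 0.15·0.4262 / (0.15·0.4262 + 0.45·0.5738) ≈ 0.1985
After pressure gauge='out-of-range': P(faulty) = 0.85·0.1985 / (0.85·0.1985 + 0.55·0.8015) ≈ 0.2768
After temperature sensor='normal': P(faulty) = 0.4·0.2768 / (0.4·0.2768 + 0.5·0.7232) ≈ 0.2344
After pressure gauge='in-range': P(faulty) = 0.15·0.2344 / (0.15·0.2344 + 0.45·0.7656) ≈ 0.0926

0.0926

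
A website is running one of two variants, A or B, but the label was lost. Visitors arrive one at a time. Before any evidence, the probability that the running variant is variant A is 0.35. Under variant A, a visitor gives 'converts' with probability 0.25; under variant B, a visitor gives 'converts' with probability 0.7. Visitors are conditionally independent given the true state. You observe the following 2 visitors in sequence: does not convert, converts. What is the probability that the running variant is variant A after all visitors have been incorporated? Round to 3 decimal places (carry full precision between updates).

0.325

Apply Bayes' rule sequentially, carrying P(A) forward.
After 'does not convert': P(A) = 0.75·0.3500 / (0.75·0.3500 + 0.3·0.6500) ≈ 0.5738
After 'converts': P(A) = 0.25·0.5738 / (0.25·0.5738 + 0.7·0.4262) ≈ 0.3247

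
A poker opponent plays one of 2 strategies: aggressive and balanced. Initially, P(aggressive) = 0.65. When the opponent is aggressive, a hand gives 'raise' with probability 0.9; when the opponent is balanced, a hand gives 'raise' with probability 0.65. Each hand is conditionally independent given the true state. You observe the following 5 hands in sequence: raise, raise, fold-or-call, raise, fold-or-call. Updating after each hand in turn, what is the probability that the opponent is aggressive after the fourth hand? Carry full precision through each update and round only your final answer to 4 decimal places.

0.5848

After 'raise': P(aggressive) = 0.9·0.6500 / (0.9·0.6500 + 0.65·0.3500) ≈ 0.7200
After 'raise': P(aggressive) = 0.9·0.7200 / (0.9·0.7200 + 0.65·0.2800) ≈ 0.7807
After 'fold-or-call': P(aggressive) = 0.1·0.7807 / (0.1·0.7807 + 0.35·0.2193) ≈ 0.5043
After 'raise': P(aggressive) = 0.9·0.5043 / (0.9·0.5043 + 0.65·0.4957) ≈ 0.5848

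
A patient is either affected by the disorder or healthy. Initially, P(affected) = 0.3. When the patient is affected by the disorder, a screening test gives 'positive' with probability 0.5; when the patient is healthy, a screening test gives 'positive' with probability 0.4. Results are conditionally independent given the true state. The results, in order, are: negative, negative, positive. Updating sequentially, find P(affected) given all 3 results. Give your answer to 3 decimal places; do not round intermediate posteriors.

0.271

Apply Bayes' rule sequentially, carrying P(affected) forward.
After 'negative': P(affected) = 0.5·0.3000 / (0.5·0.3000 + 0.6·0.7000) ≈ 0.2632
After 'negative': P(affected) = 0.5·0.2632 / (0.5·0.2632 + 0.6·0.7368) ≈ 0.2294
After 'positive': P(affected) = 0.5·0.2294 / (0.5·0.2294 + 0.4·0.7706) ≈ 0.2711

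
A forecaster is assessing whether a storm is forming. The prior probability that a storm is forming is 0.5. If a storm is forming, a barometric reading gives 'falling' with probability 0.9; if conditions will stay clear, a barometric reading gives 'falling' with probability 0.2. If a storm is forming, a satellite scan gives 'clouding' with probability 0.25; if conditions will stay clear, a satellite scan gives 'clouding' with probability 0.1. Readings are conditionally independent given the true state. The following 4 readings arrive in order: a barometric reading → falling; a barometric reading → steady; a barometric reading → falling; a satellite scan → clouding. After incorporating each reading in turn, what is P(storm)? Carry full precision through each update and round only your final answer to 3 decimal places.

After a barometric reading='falling': P(storm) = 0.9·0.5000 / (0.9·0.5000 + 0.2·0.5000) ≈ 0.8182
After a barometric reading='steady': P(storm) = 0.1·0.8182 / (0.1·0.8182 + 0.8·0.1818) ≈ 0.3600
After a barometric reading='falling': P(storm) = 0.9·0.3600 / (0.9·0.3600 + 0.2·0.6400) ≈ 0.7168
After a satellite scan='clouding': P(storm) = 0.25·0.7168 / (0.25·0.7168 + 0.1·0.2832) ≈ 0.8635

0.864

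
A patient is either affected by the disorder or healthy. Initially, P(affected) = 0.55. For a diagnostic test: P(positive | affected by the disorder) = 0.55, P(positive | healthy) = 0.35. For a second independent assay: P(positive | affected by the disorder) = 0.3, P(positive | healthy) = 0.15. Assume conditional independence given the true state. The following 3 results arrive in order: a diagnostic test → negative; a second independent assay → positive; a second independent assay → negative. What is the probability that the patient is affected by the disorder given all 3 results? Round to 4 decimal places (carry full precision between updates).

0.5822

After a diagnostic test='negative': P(affected) = 0.45·0.5500 / (0.45·0.5500 + 0.65·0.4500) ≈ 0.4583
After a second independent assay='positive': P(affected) = 0.3·0.4583 / (0.3·0.4583 + 0.15·0.5417) ≈ 0.6286
After a second independent assay='negative': P(affected) = 0.7·0.6286 / (0.7·0.6286 + 0.85·0.3714) ≈ 0.5822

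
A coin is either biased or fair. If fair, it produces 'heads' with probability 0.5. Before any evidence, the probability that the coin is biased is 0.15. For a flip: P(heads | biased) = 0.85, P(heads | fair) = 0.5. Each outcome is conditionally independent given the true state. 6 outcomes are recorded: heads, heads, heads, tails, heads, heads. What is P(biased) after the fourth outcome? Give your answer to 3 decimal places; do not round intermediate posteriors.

0.206

After 'heads': P(biased) = 0.85·0.1500 / (0.85·0.1500 + 0.5·0.8500) ≈ 0.2308
After 'heads': P(biased) = 0.85·0.2308 / (0.85·0.2308 + 0.5·0.7692) ≈ 0.3377
After 'heads': P(biased) = 0.85·0.3377 / (0.85·0.3377 + 0.5·0.6623) ≈ 0.4644
After 'tails': P(biased) = 0.15·0.4644 / (0.15·0.4644 + 0.5·0.5356) ≈ 0.2064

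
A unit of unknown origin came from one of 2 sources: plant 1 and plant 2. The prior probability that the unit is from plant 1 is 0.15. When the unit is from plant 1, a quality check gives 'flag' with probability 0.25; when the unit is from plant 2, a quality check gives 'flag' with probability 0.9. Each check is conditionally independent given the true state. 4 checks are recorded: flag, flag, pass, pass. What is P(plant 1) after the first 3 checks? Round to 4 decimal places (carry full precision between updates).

0.0927

After 'flag': P(plant 1) = 0.25·0.1500 / (0.25·0.1500 + 0.9·0.8500) ≈ 0.0467
After 'flag': P(plant 1) = 0.25·0.0467 / (0.25·0.0467 + 0.9·0.9533) ≈ 0.0134
After 'pass': P(plant 1) = 0.75·0.0134 / (0.75·0.0134 + 0.1·0.9866) ≈ 0.0927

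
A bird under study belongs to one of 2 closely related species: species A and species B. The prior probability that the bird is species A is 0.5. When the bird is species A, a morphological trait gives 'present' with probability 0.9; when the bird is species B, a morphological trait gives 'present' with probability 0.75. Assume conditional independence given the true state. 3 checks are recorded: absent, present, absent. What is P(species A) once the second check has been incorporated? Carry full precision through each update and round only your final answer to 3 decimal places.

After 'absent': P(species A) = 0.1·0.5000 / (0.1·0.5000 + 0.25·0.5000) ≈ 0.2857
After 'present': P(species A) = 0.9·0.2857 / (0.9·0.2857 + 0.75·0.7143) ≈ 0.3243

0.324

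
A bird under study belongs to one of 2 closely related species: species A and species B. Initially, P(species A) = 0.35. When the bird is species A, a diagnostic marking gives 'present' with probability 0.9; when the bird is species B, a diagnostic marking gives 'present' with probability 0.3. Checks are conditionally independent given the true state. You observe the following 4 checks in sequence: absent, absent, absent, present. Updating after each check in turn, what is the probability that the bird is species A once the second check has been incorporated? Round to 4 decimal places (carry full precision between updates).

After 'absent': P(species A) = 0.1·0.3500 / (0.1·0.3500 + 0.7·0.6500) ≈ 0.0714
After 'absent': P(species A) = 0.1·0.0714 / (0.1·0.0714 + 0.7·0.9286) ≈ 0.0109

0.0109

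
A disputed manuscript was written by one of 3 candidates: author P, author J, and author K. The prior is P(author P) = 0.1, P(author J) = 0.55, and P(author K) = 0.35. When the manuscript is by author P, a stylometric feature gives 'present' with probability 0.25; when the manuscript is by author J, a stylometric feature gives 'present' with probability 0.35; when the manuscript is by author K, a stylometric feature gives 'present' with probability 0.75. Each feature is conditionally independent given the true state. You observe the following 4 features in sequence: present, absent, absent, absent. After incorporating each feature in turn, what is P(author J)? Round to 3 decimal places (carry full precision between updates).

0.783

After 'present': normaliser = 0.25·0.1000 + 0.35·0.5500 + 0.75·0.3500; P(author P) ≈ 0.0521, P(author J) ≈ 0.4010, P(author K) ≈ 0.5469
After 'absent': normaliser = 0.75·0.0521 + 0.65·0.4010 + 0.25·0.5469; P(author P) ≈ 0.0895, P(author J) ≈ 0.5973, P(author K) ≈ 0.3132
After 'absent': normaliser = 0.75·0.0895 + 0.65·0.5973 + 0.25·0.3132; P(author P) ≈ 0.1258, P(author J) ≈ 0.7275, P(author K) ≈ 0.1467
After 'absent': normaliser = 0.75·0.1258 + 0.65·0.7275 + 0.25·0.1467; P(author P) ≈ 0.1562, P(author J) ≈ 0.7830, P(author K) ≈ 0.0608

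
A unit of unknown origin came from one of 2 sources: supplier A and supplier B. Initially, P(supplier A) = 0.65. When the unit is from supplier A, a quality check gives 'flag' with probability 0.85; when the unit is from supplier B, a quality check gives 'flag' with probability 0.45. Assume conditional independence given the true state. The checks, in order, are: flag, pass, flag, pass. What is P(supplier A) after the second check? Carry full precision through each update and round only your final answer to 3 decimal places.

0.489

Apply Bayes' rule sequentially, carrying P(supplier A) forward.
After 'flag': P(supplier A) = 0.85·0.6500 / (0.85·0.6500 + 0.45·0.3500) ≈ 0.7782
After 'pass': P(supplier A) = 0.15·0.7782 / (0.15·0.7782 + 0.55·0.2218) ≈ 0.4889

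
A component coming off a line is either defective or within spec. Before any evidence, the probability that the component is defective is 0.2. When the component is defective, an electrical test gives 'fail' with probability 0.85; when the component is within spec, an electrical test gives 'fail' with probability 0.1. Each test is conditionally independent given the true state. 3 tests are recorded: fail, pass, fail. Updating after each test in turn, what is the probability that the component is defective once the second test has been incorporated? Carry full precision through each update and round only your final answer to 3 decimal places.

0.262

After 'fail': P(defective) = 0.85·0.2000 / (0.85·0.2000 + 0.1·0.8000) ≈ 0.6800
After 'pass': P(defective) = 0.15·0.6800 / (0.15·0.6800 + 0.9·0.3200) ≈ 0.2615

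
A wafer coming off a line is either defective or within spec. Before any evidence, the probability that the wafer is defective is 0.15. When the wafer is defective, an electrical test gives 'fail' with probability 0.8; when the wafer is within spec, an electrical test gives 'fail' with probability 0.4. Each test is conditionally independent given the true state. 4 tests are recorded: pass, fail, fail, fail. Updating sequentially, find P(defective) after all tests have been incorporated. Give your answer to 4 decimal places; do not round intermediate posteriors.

After 'pass': P(defective) = 0.2·0.1500 / (0.2·0.1500 + 0.6·0.8500) ≈ 0.0556
After 'fail': P(defective) = 0.8·0.0556 / (0.8·0.0556 + 0.4·0.9444) ≈ 0.1053
After 'fail': P(defective) = 0.8·0.1053 / (0.8·0.1053 + 0.4·0.8947) ≈ 0.1905
After 'fail': P(defective) = 0.8·0.1905 / (0.8·0.1905 + 0.4·0.8095) ≈ 0.3200

0.3200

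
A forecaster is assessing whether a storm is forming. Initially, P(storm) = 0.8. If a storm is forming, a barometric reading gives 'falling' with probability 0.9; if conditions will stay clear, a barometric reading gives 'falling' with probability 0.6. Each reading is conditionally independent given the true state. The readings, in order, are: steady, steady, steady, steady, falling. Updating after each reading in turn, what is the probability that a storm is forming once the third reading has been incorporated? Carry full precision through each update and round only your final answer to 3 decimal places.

0.059

After 'steady': P(storm) = 0.1·0.8000 / (0.1·0.8000 + 0.4·0.2000) ≈ 0.5000
After 'steady': P(storm) = 0.1·0.5000 / (0.1·0.5000 + 0.4·0.5000) ≈ 0.2000
After 'steady': P(storm) = 0.1·0.2000 / (0.1·0.2000 + 0.4·0.8000) ≈ 0.0588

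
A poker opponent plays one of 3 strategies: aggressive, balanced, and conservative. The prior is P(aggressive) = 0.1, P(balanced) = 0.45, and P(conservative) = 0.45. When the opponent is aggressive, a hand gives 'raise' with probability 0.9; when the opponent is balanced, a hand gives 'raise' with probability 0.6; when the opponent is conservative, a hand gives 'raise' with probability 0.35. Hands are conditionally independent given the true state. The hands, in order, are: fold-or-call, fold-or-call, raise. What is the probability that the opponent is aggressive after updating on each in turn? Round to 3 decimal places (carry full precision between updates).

Each posterior becomes the prior for the next update.
After 'fold-or-call': normaliser = 0.1·0.1000 + 0.4·0.4500 + 0.65·0.4500; P(aggressive) ≈ 0.0207, P(balanced) ≈ 0.3731, P(conservative) ≈ 0.6062
After 'fold-or-call': normaliser = 0.1·0.0207 + 0.4·0.3731 + 0.65·0.6062; P(aggressive) ≈ 0.0038, P(balanced) ≈ 0.2736, P(conservative) ≈ 0.7226
After 'raise': normaliser = 0.9·0.0038 + 0.6·0.2736 + 0.35·0.7226; P(aggressive) ≈ 0.0081, P(balanced) ≈ 0.3904, P(conservative) ≈ 0.6014

0.008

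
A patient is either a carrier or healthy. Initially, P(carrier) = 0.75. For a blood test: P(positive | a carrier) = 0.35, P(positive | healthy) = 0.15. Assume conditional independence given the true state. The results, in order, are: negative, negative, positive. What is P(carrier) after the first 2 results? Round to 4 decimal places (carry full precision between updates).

After 'negative': P(carrier) = 0.65·0.7500 / (0.65·0.7500 + 0.85·0.2500) ≈ 0.6964
After 'negative': P(carrier) = 0.65·0.6964 / (0.65·0.6964 + 0.85·0.3036) ≈ 0.6369

0.6369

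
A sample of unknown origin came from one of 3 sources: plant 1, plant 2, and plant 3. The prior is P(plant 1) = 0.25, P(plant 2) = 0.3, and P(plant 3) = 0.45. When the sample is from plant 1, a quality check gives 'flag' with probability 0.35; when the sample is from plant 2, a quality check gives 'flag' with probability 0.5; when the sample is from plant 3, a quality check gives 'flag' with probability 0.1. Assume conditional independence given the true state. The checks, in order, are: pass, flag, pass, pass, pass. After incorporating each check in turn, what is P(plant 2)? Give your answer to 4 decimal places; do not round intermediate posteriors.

After 'pass': normaliser = 0.65·0.2500 + 0.5·0.3000 + 0.9·0.4500; P(plant 1) ≈ 0.2265, P(plant 2) ≈ 0.2091, P(plant 3) ≈ 0.5645
After 'flag': normaliser = 0.35·0.2265 + 0.5·0.2091 + 0.1·0.5645; P(plant 1) ≈ 0.3299, P(plant 2) ≈ 0.4351, P(plant 3) ≈ 0.2350
After 'pass': normaliser = 0.65·0.3299 + 0.5·0.4351 + 0.9·0.2350; P(plant 1) ≈ 0.3333, P(plant 2) ≈ 0.3381, P(plant 3) ≈ 0.3286
After 'pass': normaliser = 0.65·0.3333 + 0.5·0.3381 + 0.9·0.3286; P(plant 1) ≈ 0.3179, P(plant 2) ≈ 0.2481, P(plant 3) ≈ 0.4340
After 'pass': normaliser = 0.65·0.3179 + 0.5·0.2481 + 0.9·0.4340; P(plant 1) ≈ 0.2865, P(plant 2) ≈ 0.1720, P(plant 3) ≈ 0.5415

0.1720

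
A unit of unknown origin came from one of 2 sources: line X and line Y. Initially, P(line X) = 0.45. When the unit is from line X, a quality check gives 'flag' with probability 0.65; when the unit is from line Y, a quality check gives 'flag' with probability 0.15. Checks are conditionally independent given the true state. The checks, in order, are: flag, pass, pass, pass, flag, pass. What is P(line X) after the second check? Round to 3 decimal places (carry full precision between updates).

After 'flag': P(line X) = 0.65·0.4500 / (0.65·0.4500 + 0.15·0.5500) ≈ 0.7800
After 'pass': P(line X) = 0.35·0.7800 / (0.35·0.7800 + 0.85·0.2200) ≈ 0.5935

0.593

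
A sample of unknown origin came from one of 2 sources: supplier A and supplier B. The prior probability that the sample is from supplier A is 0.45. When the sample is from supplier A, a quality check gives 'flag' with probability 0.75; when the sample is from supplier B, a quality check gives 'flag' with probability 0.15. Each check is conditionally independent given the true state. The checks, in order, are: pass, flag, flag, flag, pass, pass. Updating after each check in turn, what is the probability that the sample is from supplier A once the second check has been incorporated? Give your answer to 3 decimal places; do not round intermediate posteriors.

After 'pass': P(supplier A) = 0.25·0.4500 / (0.25·0.4500 + 0.85·0.5500) ≈ 0.1940
After 'flag': P(supplier A) = 0.75·0.1940 / (0.75·0.1940 + 0.15·0.8060) ≈ 0.5461

0.546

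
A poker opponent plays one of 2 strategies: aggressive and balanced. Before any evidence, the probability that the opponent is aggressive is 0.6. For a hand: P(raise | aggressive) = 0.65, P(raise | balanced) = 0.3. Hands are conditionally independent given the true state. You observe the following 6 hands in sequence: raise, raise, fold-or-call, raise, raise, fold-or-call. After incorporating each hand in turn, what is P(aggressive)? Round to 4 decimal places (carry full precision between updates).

After 'raise': P(aggressive) = 0.65·0.6000 / (0.65·0.6000 + 0.3·0.4000) ≈ 0.7647
After 'raise': P(aggressive) = 0.65·0.7647 / (0.65·0.7647 + 0.3·0.2353) ≈ 0.8756
After 'fold-or-call': P(aggressive) = 0.35·0.8756 / (0.35·0.8756 + 0.7·0.1244) ≈ 0.7788
After 'raise': P(aggressive) = 0.65·0.7788 / (0.65·0.7788 + 0.3·0.2212) ≈ 0.8841
After 'raise': P(aggressive) = 0.65·0.8841 / (0.65·0.8841 + 0.3·0.1159) ≈ 0.9429
After 'fold-or-call': P(aggressive) = 0.35·0.9429 / (0.35·0.9429 + 0.7·0.0571) ≈ 0.8921

0.8921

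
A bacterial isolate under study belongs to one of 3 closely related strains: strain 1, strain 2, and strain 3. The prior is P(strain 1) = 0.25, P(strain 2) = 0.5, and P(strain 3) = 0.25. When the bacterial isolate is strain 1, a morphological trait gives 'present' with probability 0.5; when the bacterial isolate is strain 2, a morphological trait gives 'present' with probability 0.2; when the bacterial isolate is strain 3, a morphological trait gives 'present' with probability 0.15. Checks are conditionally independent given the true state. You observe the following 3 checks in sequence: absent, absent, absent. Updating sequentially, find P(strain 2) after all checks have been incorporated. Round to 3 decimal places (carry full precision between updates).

0.581

Each posterior becomes the prior for the next update.
After 'absent': normaliser = 0.5·0.2500 + 0.8·0.5000 + 0.85·0.2500; P(strain 1) ≈ 0.1695, P(strain 2) ≈ 0.5424, P(strain 3) ≈ 0.2881
After 'absent': normaliser = 0.5·0.1695 + 0.8·0.5424 + 0.85·0.2881; P(strain 1) ≈ 0.1110, P(strain 2) ≈ 0.5683, P(strain 3) ≈ 0.3208
After 'absent': normaliser = 0.5·0.1110 + 0.8·0.5683 + 0.85·0.3208; P(strain 1) ≈ 0.0709, P(strain 2) ≈ 0.5808, P(strain 3) ≈ 0.3483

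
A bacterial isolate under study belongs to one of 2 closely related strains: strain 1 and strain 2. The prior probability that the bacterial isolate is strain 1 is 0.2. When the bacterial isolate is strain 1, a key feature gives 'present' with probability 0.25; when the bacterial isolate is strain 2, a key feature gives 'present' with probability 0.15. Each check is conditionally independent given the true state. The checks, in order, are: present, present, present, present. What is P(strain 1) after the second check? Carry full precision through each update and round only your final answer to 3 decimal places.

0.410

Each posterior becomes the prior for the next update.
After 'present': P(strain 1) = 0.25·0.2000 / (0.25·0.2000 + 0.15·0.8000) ≈ 0.2941
After 'present': P(strain 1) = 0.25·0.2941 / (0.25·0.2941 + 0.15·0.7059) ≈ 0.4098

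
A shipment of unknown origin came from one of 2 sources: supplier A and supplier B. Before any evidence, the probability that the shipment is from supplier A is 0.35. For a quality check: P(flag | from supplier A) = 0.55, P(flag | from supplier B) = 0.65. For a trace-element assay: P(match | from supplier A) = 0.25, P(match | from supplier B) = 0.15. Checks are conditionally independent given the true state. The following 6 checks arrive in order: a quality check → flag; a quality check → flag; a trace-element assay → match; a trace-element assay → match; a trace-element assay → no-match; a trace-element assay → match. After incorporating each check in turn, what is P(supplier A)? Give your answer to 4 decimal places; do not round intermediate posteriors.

0.6116

After a quality check='flag': P(supplier A) = 0.55·0.3500 / (0.55·0.3500 + 0.65·0.6500) ≈ 0.3130
After a quality check='flag': P(supplier A) = 0.55·0.3130 / (0.55·0.3130 + 0.65·0.6870) ≈ 0.2783
After a trace-element assay='match': P(supplier A) = 0.25·0.2783 / (0.25·0.2783 + 0.15·0.7217) ≈ 0.3912
After a trace-element assay='match': P(supplier A) = 0.25·0.3912 / (0.25·0.3912 + 0.15·0.6088) ≈ 0.5171
After a trace-element assay='no-match': P(supplier A) = 0.75·0.5171 / (0.75·0.5171 + 0.85·0.4829) ≈ 0.4858
After a trace-element assay='match': P(supplier A) = 0.25·0.4858 / (0.25·0.4858 + 0.15·0.5142) ≈ 0.6116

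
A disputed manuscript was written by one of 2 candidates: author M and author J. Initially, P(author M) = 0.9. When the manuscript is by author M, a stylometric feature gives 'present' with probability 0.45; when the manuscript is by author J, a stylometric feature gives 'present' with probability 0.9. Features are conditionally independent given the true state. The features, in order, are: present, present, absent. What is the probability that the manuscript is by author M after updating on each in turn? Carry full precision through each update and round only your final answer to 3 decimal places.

0.925

After 'present': P(author M) = 0.45·0.9000 / (0.45·0.9000 + 0.9·0.1000) ≈ 0.8182
After 'present': P(author M) = 0.45·0.8182 / (0.45·0.8182 + 0.9·0.1818) ≈ 0.6923
After 'absent': P(author M) = 0.55·0.6923 / (0.55·0.6923 + 0.1·0.3077) ≈ 0.9252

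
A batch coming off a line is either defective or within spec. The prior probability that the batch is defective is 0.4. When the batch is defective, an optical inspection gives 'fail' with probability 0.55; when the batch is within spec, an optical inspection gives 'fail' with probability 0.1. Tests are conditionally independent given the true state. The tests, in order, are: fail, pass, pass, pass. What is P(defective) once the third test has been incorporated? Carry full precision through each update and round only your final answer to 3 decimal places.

0.478

After 'fail': P(defective) = 0.55·0.4000 / (0.55·0.4000 + 0.1·0.6000) ≈ 0.7857
After 'pass': P(defective) = 0.45·0.7857 / (0.45·0.7857 + 0.9·0.2143) ≈ 0.6471
After 'pass': P(defective) = 0.45·0.6471 / (0.45·0.6471 + 0.9·0.3529) ≈ 0.4783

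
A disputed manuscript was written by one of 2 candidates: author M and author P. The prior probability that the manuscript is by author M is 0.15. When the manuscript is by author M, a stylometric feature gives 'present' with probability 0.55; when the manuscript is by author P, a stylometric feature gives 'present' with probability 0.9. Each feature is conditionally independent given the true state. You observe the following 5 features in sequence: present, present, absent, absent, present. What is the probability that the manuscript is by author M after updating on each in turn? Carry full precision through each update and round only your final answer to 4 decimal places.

0.4492

After 'present': P(author M) = 0.55·0.1500 / (0.55·0.1500 + 0.9·0.8500) ≈ 0.0973
After 'present': P(author M) = 0.55·0.0973 / (0.55·0.0973 + 0.9·0.9027) ≈ 0.0618
After 'absent': P(author M) = 0.45·0.0618 / (0.45·0.0618 + 0.1·0.9382) ≈ 0.2287
After 'absent': P(author M) = 0.45·0.2287 / (0.45·0.2287 + 0.1·0.7713) ≈ 0.5717
After 'present': P(author M) = 0.55·0.5717 / (0.55·0.5717 + 0.9·0.4283) ≈ 0.4492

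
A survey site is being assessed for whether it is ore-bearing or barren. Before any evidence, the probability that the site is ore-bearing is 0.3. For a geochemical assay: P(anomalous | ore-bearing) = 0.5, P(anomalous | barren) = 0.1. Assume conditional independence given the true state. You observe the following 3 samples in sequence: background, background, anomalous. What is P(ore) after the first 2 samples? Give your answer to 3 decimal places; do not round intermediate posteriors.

0.117

After 'background': P(ore) = 0.5·0.3000 / (0.5·0.3000 + 0.9·0.7000) ≈ 0.1923
After 'background': P(ore) = 0.5·0.1923 / (0.5·0.1923 + 0.9·0.8077) ≈ 0.1168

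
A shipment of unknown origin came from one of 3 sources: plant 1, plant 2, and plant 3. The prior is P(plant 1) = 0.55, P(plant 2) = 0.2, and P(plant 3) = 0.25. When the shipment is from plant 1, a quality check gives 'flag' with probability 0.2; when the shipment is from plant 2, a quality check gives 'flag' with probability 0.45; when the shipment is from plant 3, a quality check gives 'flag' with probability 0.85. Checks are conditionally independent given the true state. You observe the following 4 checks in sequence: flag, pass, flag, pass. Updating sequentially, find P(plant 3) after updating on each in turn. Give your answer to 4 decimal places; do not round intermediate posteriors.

0.1337

Apply Bayes' rule sequentially, carrying P(plant 3) forward.
After 'flag': normaliser = 0.2·0.5500 + 0.45·0.2000 + 0.85·0.2500; P(plant 1) ≈ 0.2667, P(plant 2) ≈ 0.2182, P(plant 3) ≈ 0.5152
After 'pass': normaliser = 0.8·0.2667 + 0.55·0.2182 + 0.15·0.5152; P(plant 1) ≈ 0.5196, P(plant 2) ≈ 0.2923, P(plant 3) ≈ 0.1882
After 'flag': normaliser = 0.2·0.5196 + 0.45·0.2923 + 0.85·0.1882; P(plant 1) ≈ 0.2628, P(plant 2) ≈ 0.3326, P(plant 3) ≈ 0.4046
After 'pass': normaliser = 0.8·0.2628 + 0.55·0.3326 + 0.15·0.4046; P(plant 1) ≈ 0.4632, P(plant 2) ≈ 0.4031, P(plant 3) ≈ 0.1337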